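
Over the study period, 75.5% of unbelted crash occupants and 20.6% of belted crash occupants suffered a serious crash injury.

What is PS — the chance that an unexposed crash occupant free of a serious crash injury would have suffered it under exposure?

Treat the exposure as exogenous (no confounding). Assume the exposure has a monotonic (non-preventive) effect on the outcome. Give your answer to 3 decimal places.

PS ≈ 0.691

p₁ = 0.755, p₀ = 0.206.
Under exogeneity and monotonicity, PS = (p₁ − p₀) / (1 − p₀).
PS = (0.755 − 0.206) / (1 − 0.206) = 0.549 / 0.794 ≈ 0.6914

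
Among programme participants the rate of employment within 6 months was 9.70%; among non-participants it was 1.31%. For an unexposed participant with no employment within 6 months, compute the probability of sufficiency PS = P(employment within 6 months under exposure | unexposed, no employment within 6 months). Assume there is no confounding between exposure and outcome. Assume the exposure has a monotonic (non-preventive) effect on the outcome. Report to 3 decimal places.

p₁ = 0.097, p₀ = 0.0131.
Under exogeneity and monotonicity, PS = (p₁ − p₀) / (1 − p₀).
PS = (0.097 − 0.0131) / (1 − 0.0131) = 0.0839 / 0.9869 ≈ 0.0850

PS ≈ 0.085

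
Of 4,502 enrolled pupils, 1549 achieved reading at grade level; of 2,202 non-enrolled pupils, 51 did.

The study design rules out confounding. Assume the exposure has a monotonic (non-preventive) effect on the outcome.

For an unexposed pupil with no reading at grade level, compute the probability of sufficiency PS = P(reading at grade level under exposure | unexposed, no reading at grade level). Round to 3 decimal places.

p₁ = P(outcome | exposed) = 1549/4502 = 0.34407
p₀ = P(outcome | unexposed) = 51/2202 = 0.023161
Under exogeneity and monotonicity, PS = (p₁ − p₀) / (1 − p₀).
PS = (0.34407 − 0.023161) / (1 − 0.023161) = 0.32091 / 0.97684 ≈ 0.3285

PS ≈ 0.329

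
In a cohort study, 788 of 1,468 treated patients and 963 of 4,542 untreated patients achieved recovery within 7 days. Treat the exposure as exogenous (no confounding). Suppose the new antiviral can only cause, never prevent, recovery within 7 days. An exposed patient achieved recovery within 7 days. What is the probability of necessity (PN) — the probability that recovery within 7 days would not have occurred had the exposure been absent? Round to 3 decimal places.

p₁ = P(outcome | exposed) = 788/1468 = 0.53678
p₀ = P(outcome | unexposed) = 963/4542 = 0.21202
Under exogeneity and monotonicity, PN = (p₁ − p₀) / p₁.
PN = (0.53678 − 0.21202) / 0.53678 = 0.32476 / 0.53678 ≈ 0.6050

PN ≈ 0.605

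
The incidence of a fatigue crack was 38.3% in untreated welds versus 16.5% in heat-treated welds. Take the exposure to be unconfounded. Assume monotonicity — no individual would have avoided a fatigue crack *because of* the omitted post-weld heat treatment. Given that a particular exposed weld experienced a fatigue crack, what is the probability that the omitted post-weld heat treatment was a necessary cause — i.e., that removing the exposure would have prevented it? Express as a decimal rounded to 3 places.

p₁ = 0.383, p₀ = 0.165.
Under exogeneity and monotonicity, PN = (p₁ − p₀) / p₁.
PN = (0.383 − 0.165) / 0.383 = 0.218 / 0.383 ≈ 0.5692

PN ≈ 0.569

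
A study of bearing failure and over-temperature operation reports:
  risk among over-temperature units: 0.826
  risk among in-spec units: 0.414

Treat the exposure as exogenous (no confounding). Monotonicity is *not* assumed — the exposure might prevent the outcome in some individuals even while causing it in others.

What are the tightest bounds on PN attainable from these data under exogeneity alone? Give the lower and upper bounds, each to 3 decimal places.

Let p₁ = 0.826, p₀ = 0.414.
Under exogeneity alone the bounds on PN are max{0,(p₁−p₀)/p₁} ≤ PN ≤ min{1,(1−p₀)/p₁}.
  lower = (p₁ − p₀)/p₁ = 0.412 / 0.826 ≈ 0.4988
  upper = min{1, (1 − p₀)/p₁} = 0.586 / 0.826 ≈ 0.7094

0.499 ≤ PN ≤ 0.709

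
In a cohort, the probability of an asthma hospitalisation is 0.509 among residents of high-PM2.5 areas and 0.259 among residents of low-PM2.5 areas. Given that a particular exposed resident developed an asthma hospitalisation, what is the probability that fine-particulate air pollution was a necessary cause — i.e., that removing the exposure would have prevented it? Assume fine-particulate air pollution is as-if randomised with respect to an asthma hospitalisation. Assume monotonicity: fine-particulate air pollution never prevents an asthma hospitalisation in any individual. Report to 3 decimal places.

PN ≈ 0.491

Let p₁ = 0.509, p₀ = 0.259.
Under exogeneity and monotonicity, PN = (p₁ − p₀) / p₁.
PN = (0.509 − 0.259) / 0.509 = 0.25 / 0.509 ≈ 0.4912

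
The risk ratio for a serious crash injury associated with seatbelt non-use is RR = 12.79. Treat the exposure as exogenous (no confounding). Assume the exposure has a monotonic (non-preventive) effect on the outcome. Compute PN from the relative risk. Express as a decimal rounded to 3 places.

Under exogeneity and monotonicity, PN = (RR − 1) / RR = 1 − 1/RR.
PN = (12.79 − 1) / 12.79 = 11.79 / 12.79 ≈ 0.9218

PN ≈ 0.922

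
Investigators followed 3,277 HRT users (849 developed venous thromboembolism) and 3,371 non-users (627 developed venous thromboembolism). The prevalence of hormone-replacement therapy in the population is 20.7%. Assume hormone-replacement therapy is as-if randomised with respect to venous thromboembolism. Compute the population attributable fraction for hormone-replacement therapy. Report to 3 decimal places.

p₁ = P(outcome | exposed) = 849/3277 = 0.25908
p₀ = P(outcome | unexposed) = 627/3371 = 0.186
Overall risk P(Y=1) = π·p₁ + (1−π)·p₀ = 0.207×0.25908 + 0.793×0.186 = 0.20113.
Under exogeneity, PAF = [P(Y=1) − p₀] / P(Y=1).
PAF = (0.20113 − 0.186) / 0.20113 ≈ 0.0752

PAF ≈ 0.075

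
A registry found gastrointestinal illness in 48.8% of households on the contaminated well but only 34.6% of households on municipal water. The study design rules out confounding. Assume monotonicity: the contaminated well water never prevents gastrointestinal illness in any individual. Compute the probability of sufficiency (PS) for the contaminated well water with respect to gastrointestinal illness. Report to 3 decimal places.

PS ≈ 0.217

p₁ = 0.488, p₀ = 0.346.
Under exogeneity and monotonicity, PS = (p₁ − p₀) / (1 − p₀).
PS = (0.488 − 0.346) / (1 − 0.346) = 0.142 / 0.654 ≈ 0.2171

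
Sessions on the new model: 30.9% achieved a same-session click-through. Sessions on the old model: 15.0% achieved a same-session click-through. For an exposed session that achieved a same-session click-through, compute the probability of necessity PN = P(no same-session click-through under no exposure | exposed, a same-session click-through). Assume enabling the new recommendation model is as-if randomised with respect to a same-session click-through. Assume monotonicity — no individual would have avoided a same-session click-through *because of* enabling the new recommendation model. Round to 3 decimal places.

p₁ = 0.309, p₀ = 0.15.
Under exogeneity and monotonicity, PN = (p₁ − p₀) / p₁.
PN = (0.309 − 0.15) / 0.309 = 0.159 / 0.309 ≈ 0.5146

PN ≈ 0.515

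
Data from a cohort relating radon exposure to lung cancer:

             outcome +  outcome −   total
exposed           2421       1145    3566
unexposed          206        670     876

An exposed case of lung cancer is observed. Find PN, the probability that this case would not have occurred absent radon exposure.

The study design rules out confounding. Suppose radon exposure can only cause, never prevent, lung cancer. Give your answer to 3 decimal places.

p₁ = P(outcome | exposed) = 2421/3566 = 0.67891
p₀ = P(outcome | unexposed) = 206/876 = 0.23516
Under exogeneity and monotonicity, PN = (p₁ − p₀)/p₁.
PN = (0.67891 − 0.23516) / 0.67891 ≈ 0.6536

PN ≈ 0.654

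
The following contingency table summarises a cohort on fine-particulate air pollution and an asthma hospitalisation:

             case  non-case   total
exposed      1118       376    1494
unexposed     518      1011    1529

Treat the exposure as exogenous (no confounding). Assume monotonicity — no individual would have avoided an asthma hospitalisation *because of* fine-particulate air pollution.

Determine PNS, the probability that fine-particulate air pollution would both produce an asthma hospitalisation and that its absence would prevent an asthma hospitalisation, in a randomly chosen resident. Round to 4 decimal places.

PNS ≈ 0.4095

p₁ = P(outcome | exposed) = 1118/1494 = 0.74833
p₀ = P(outcome | unexposed) = 518/1529 = 0.33878
Under exogeneity and monotonicity, PNS = p₁ − p₀.
PNS = 0.74833 − 0.33878 = 0.40954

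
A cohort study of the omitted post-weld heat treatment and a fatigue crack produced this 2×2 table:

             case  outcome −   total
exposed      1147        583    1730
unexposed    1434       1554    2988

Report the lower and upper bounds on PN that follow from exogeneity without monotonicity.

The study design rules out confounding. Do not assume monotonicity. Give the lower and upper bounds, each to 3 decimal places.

0.276 ≤ PN ≤ 0.784

p₁ = P(outcome | exposed) = 1147/1730 = 0.66301
p₀ = P(outcome | unexposed) = 1434/2988 = 0.47992
Under exogeneity alone the bounds on PN are max{0,(p₁−p₀)/p₁} ≤ PN ≤ min{1,(1−p₀)/p₁}.
  lower = (p₁ − p₀)/p₁ = 0.18309 / 0.66301 ≈ 0.2761
  upper = min{1, (1 − p₀)/p₁} = 0.52008 / 0.66301 ≈ 0.7844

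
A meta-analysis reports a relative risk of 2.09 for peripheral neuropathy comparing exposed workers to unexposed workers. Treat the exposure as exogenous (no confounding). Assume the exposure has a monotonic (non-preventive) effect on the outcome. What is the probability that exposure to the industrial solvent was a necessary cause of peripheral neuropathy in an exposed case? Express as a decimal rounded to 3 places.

PN ≈ 0.522

Under exogeneity and monotonicity, PN = (RR − 1) / RR = 1 − 1/RR.
PN = (2.09 − 1) / 2.09 = 1.09 / 2.09 ≈ 0.5215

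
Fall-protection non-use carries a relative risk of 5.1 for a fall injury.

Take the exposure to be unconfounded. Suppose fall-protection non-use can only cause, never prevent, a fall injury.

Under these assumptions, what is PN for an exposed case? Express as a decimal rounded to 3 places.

PN ≈ 0.804

Under exogeneity and monotonicity, PN = (RR − 1) / RR = 1 − 1/RR.
PN = (5.1 − 1) / 5.1 = 4.1 / 5.1 ≈ 0.8039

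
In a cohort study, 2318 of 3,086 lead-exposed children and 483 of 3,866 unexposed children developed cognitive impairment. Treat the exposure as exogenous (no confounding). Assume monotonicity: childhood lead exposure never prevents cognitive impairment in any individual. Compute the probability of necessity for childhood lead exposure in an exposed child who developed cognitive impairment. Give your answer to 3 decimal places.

p₁ = P(outcome | exposed) = 2318/3086 = 0.75113
p₀ = P(outcome | unexposed) = 483/3866 = 0.12494
Under exogeneity and monotonicity, PN = (p₁ − p₀) / p₁.
PN = (0.75113 − 0.12494) / 0.75113 = 0.6262 / 0.75113 ≈ 0.8337

PN ≈ 0.834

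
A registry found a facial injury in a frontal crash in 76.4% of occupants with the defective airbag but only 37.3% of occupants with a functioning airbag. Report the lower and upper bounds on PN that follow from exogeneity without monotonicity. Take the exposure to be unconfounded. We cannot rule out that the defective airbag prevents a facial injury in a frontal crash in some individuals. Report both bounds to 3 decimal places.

0.512 ≤ PN ≤ 0.821

p₁ = 0.764, p₀ = 0.373.
Under exogeneity alone the bounds on PN are max{0,(p₁−p₀)/p₁} ≤ PN ≤ min{1,(1−p₀)/p₁}.
  lower = (p₁ − p₀)/p₁ = 0.391 / 0.764 ≈ 0.5118
  upper = min{1, (1 − p₀)/p₁} = 0.627 / 0.764 ≈ 0.8207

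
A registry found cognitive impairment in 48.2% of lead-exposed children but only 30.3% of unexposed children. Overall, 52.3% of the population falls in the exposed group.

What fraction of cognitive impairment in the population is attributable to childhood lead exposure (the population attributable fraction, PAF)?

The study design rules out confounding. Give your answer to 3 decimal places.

PAF ≈ 0.236

p₁ = 0.482, p₀ = 0.303.
Overall risk P(Y=1) = π·p₁ + (1−π)·p₀ = 0.523×0.482 + 0.477×0.303 = 0.39662.
Under exogeneity, PAF = [P(Y=1) − p₀] / P(Y=1).
PAF = (0.39662 − 0.303) / 0.39662 ≈ 0.2360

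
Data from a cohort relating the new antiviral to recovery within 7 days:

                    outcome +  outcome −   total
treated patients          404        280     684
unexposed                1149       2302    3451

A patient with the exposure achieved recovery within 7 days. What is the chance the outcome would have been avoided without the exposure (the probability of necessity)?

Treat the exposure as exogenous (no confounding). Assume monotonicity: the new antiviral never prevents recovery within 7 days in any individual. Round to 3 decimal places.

p₁ = P(outcome | exposed) = 404/684 = 0.59064
p₀ = P(outcome | unexposed) = 1149/3451 = 0.33295
Under exogeneity and monotonicity, PN = (p₁ − p₀)/p₁.
PN = (0.59064 − 0.33295) / 0.59064 ≈ 0.4363

PN ≈ 0.436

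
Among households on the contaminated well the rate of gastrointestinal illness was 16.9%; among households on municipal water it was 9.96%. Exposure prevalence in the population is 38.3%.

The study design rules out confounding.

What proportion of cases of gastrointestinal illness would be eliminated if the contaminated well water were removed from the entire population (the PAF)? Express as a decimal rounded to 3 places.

p₁ = 0.169, p₀ = 0.0996.
Overall risk P(Y=1) = π·p₁ + (1−π)·p₀ = 0.383×0.169 + 0.617×0.0996 = 0.12618.
Under exogeneity, PAF = [P(Y=1) − p₀] / P(Y=1).
PAF = (0.12618 − 0.0996) / 0.12618 ≈ 0.2107

PAF ≈ 0.211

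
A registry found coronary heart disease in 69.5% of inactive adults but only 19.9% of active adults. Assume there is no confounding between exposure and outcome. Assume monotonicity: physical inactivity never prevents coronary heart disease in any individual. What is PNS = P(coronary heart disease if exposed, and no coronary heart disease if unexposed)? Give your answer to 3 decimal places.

PNS ≈ 0.496

p₁ = 0.695, p₀ = 0.199.
Under exogeneity and monotonicity, PNS = p₁ − p₀.
PNS = 0.695 − 0.199 = 0.496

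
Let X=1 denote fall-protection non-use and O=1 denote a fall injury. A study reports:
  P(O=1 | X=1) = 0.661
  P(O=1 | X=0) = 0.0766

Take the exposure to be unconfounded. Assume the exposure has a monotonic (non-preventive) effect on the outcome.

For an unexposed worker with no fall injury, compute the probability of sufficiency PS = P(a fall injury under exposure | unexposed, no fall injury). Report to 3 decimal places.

PS ≈ 0.633

Let p₁ = 0.661, p₀ = 0.0766.
Under exogeneity and monotonicity, PS = (p₁ − p₀) / (1 − p₀).
PS = (0.661 − 0.0766) / (1 − 0.0766) = 0.5844 / 0.9234 ≈ 0.6329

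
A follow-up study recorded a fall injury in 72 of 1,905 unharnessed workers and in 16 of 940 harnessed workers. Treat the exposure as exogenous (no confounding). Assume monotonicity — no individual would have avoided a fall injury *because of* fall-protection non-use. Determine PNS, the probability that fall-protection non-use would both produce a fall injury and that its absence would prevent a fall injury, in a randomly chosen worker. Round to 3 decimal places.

PNS ≈ 0.021

p₁ = P(outcome | exposed) = 72/1905 = 0.037795
p₀ = P(outcome | unexposed) = 16/940 = 0.017021
Under exogeneity and monotonicity, PNS = p₁ − p₀.
PNS = 0.037795 − 0.017021 = 0.020774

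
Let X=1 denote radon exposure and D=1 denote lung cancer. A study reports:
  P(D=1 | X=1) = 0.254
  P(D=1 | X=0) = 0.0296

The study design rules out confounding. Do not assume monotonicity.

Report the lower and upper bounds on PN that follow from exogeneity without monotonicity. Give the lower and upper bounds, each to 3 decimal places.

Let p₁ = 0.254, p₀ = 0.0296.
Under exogeneity alone the bounds on PN are max{0,(p₁−p₀)/p₁} ≤ PN ≤ min{1,(1−p₀)/p₁}.
  lower = (p₁ − p₀)/p₁ = 0.2244 / 0.254 ≈ 0.8835
  upper = min{1, (1 − p₀)/p₁} = 0.9704 / 0.254 ≈ 3.8205 → capped at 1

0.883 ≤ PN ≤ 1.000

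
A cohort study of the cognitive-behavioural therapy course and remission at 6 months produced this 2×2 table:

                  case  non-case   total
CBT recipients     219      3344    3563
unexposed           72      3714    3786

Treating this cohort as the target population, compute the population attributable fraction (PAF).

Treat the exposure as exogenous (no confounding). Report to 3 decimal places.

PAF ≈ 0.520

p₁ = P(outcome | exposed) = 219/3563 = 0.061465
p₀ = P(outcome | unexposed) = 72/3786 = 0.019017
Exposure prevalence π = 3563/7349 = 0.48483; overall risk P(Y=1) = 0.039597.
Under exogeneity, PAF = [P(Y=1) − p₀]/P(Y=1).
PAF = (0.039597 − 0.019017) / 0.039597 ≈ 0.5197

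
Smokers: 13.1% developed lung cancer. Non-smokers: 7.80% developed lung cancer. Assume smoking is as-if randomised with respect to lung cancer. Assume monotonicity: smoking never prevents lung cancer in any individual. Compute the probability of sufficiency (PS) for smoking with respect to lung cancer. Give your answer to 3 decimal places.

PS ≈ 0.057

p₁ = 0.131, p₀ = 0.078.
Under exogeneity and monotonicity, PS = (p₁ − p₀) / (1 − p₀).
PS = (0.131 − 0.078) / (1 − 0.078) = 0.053 / 0.922 ≈ 0.0575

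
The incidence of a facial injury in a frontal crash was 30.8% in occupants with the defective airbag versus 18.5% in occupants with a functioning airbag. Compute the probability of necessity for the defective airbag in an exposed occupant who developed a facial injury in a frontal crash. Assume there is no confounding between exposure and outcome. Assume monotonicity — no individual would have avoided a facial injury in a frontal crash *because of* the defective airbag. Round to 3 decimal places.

p₁ = 0.308, p₀ = 0.185.
Under exogeneity and monotonicity, PN = (p₁ − p₀) / p₁.
PN = (0.308 − 0.185) / 0.308 = 0.123 / 0.308 ≈ 0.3994

PN ≈ 0.399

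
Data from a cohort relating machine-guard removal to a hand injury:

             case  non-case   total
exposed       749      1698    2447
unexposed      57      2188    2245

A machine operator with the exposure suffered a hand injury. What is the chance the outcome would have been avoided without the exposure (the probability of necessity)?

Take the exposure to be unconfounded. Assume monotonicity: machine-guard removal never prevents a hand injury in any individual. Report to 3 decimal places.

p₁ = P(outcome | exposed) = 749/2447 = 0.30609
p₀ = P(outcome | unexposed) = 57/2245 = 0.02539
Under exogeneity and monotonicity, PN = (p₁ − p₀)/p₁.
PN = (0.30609 − 0.02539) / 0.30609 ≈ 0.9171

PN ≈ 0.917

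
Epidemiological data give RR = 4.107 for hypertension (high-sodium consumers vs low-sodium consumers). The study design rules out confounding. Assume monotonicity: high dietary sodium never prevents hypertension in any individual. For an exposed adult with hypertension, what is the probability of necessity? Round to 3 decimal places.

PN ≈ 0.757

Under exogeneity and monotonicity, PN = (RR − 1) / RR = 1 − 1/RR.
PN = (4.107 − 1) / 4.107 = 3.107 / 4.107 ≈ 0.7565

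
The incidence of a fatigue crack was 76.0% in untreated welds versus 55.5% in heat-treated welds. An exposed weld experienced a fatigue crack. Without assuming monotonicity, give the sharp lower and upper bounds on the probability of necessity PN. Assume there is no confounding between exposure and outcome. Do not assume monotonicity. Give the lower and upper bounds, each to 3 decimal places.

p₁ = 0.76, p₀ = 0.555.
Under exogeneity alone the bounds on PN are max{0,(p₁−p₀)/p₁} ≤ PN ≤ min{1,(1−p₀)/p₁}.
  lower = (p₁ − p₀)/p₁ = 0.205 / 0.76 ≈ 0.2697
  upper = min{1, (1 − p₀)/p₁} = 0.445 / 0.76 ≈ 0.5855

0.270 ≤ PN ≤ 0.586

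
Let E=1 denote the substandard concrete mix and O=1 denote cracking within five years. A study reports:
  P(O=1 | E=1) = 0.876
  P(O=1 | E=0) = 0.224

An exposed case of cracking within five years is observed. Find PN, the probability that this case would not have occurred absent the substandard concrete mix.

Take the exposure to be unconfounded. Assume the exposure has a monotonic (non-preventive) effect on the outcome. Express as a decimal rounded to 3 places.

PN ≈ 0.744

Let p₁ = 0.876, p₀ = 0.224.
Under exogeneity and monotonicity, PN = (p₁ − p₀) / p₁.
PN = (0.876 − 0.224) / 0.876 = 0.652 / 0.876 ≈ 0.7443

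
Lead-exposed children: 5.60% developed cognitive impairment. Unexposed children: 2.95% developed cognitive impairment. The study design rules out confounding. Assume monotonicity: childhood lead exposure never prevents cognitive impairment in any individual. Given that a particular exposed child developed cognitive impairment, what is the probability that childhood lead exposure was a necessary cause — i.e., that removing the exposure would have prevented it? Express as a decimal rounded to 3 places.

p₁ = 0.056, p₀ = 0.0295.
Under exogeneity and monotonicity, PN = (p₁ − p₀) / p₁.
PN = (0.056 − 0.0295) / 0.056 = 0.0265 / 0.056 ≈ 0.4732

PN ≈ 0.473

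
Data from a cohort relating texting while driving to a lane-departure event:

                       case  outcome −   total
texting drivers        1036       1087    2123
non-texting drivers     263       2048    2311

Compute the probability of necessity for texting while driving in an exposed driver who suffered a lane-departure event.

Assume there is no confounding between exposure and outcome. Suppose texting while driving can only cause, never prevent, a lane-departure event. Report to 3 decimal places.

PN ≈ 0.767

p₁ = P(outcome | exposed) = 1036/2123 = 0.48799
p₀ = P(outcome | unexposed) = 263/2311 = 0.1138
Under exogeneity and monotonicity, PN = (p₁ − p₀) / p₁.
PN = (0.48799 − 0.1138) / 0.48799 = 0.37419 / 0.48799 ≈ 0.7668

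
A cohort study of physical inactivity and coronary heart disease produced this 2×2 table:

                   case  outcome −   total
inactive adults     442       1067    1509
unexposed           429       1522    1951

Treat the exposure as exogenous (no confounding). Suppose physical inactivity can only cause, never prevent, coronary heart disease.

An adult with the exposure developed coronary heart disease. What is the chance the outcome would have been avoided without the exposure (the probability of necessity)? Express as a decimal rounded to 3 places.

p₁ = P(outcome | exposed) = 442/1509 = 0.29291
p₀ = P(outcome | unexposed) = 429/1951 = 0.21989
Under exogeneity and monotonicity, PN = (p₁ − p₀) / p₁.
PN = (0.29291 − 0.21989) / 0.29291 = 0.073022 / 0.29291 ≈ 0.2493

PN ≈ 0.249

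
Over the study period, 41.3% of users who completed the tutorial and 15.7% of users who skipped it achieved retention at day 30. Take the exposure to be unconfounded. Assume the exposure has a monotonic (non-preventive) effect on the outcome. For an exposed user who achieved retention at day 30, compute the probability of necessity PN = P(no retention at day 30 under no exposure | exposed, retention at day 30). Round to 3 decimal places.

PN ≈ 0.620

p₁ = 0.413, p₀ = 0.157.
Under exogeneity and monotonicity, PN = (p₁ − p₀) / p₁.
PN = (0.413 − 0.157) / 0.413 = 0.256 / 0.413 ≈ 0.6199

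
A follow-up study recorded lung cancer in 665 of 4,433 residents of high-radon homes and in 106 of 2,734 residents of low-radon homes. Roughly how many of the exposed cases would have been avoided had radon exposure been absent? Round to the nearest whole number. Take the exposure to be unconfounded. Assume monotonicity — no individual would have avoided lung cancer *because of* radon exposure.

p₁ = P(outcome | exposed) = 665/4433 = 0.15001
p₀ = P(outcome | unexposed) = 106/2734 = 0.038771
PN = (p₁ − p₀)/p₁ = (0.15001 − 0.038771) / 0.15001 ≈ 0.74155.
Attributable cases ≈ PN × (exposed cases) = 0.74155 × 665 ≈ 493.13.

about 493 cases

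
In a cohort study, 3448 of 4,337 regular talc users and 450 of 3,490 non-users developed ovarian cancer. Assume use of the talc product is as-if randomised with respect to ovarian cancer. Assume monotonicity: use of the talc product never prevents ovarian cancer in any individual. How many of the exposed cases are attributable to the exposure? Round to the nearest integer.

p₁ = P(outcome | exposed) = 3448/4337 = 0.79502
p₀ = P(outcome | unexposed) = 450/3490 = 0.12894
PN = (p₁ − p₀)/p₁ = (0.79502 − 0.12894) / 0.79502 ≈ 0.83782.
Attributable cases ≈ PN × (exposed cases) = 0.83782 × 3448 ≈ 2888.79.

about 2889 cases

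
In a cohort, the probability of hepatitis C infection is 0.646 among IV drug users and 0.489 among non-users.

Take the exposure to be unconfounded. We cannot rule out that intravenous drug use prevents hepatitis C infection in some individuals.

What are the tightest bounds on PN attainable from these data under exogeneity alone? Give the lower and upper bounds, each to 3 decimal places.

Let p₁ = 0.646, p₀ = 0.489.
Under exogeneity alone the bounds on PN are max{0,(p₁−p₀)/p₁} ≤ PN ≤ min{1,(1−p₀)/p₁}.
  lower = (p₁ − p₀)/p₁ = 0.157 / 0.646 ≈ 0.2430
  upper = min{1, (1 − p₀)/p₁} = 0.511 / 0.646 ≈ 0.7910

0.243 ≤ PN ≤ 0.791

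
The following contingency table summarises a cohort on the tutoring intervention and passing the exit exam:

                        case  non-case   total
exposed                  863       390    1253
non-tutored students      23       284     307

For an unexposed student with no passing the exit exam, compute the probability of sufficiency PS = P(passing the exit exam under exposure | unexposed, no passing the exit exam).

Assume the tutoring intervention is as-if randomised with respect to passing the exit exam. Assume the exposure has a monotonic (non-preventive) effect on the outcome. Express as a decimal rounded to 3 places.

PS ≈ 0.664

p₁ = P(outcome | exposed) = 863/1253 = 0.68875
p₀ = P(outcome | unexposed) = 23/307 = 0.074919
Under exogeneity and monotonicity, PS = (p₁ − p₀)/(1 − p₀).
PS = (0.68875 − 0.074919) / 0.92508 ≈ 0.6635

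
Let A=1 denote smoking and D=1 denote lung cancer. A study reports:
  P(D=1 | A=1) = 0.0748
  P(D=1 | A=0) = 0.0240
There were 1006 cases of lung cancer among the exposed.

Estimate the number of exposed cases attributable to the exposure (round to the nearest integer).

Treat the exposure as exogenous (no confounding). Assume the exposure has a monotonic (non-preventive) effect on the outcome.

Let p₁ = 0.0748, p₀ = 0.024.
PN = (p₁ − p₀)/p₁ = (0.0748 − 0.024) / 0.0748 ≈ 0.67914.
Attributable cases ≈ PN × (exposed cases) = 0.67914 × 1006 ≈ 683.22.

about 683 cases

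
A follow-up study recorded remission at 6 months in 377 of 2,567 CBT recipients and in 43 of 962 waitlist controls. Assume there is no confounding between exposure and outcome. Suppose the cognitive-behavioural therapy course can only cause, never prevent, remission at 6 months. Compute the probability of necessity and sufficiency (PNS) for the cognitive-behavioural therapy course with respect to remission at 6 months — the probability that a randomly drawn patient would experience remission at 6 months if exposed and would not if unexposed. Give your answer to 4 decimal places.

PNS ≈ 0.1022

p₁ = P(outcome | exposed) = 377/2567 = 0.14686
p₀ = P(outcome | unexposed) = 43/962 = 0.044699
Under exogeneity and monotonicity, PNS = p₁ − p₀.
PNS = 0.14686 − 0.044699 = 0.10217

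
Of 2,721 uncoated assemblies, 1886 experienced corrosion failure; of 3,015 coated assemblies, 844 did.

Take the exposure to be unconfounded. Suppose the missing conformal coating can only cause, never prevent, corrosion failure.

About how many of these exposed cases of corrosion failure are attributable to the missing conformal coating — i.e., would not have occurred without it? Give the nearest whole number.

about 1124 cases

p₁ = P(outcome | exposed) = 1886/2721 = 0.69313
p₀ = P(outcome | unexposed) = 844/3015 = 0.27993
PN = (p₁ − p₀)/p₁ = (0.69313 − 0.27993) / 0.69313 ≈ 0.59613.
Attributable cases ≈ PN × (exposed cases) = 0.59613 × 1886 ≈ 1124.30.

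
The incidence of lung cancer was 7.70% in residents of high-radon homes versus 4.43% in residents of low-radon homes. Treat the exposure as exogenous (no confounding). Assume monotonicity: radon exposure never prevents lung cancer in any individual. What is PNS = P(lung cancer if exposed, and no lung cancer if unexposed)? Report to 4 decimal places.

p₁ = 0.077, p₀ = 0.0443.
Under exogeneity and monotonicity, PNS = p₁ − p₀.
PNS = 0.077 − 0.0443 = 0.0327

PNS ≈ 0.0327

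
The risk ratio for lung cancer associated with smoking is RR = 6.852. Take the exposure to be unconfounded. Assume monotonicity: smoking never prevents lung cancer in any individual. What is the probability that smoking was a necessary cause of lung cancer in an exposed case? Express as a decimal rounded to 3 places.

PN ≈ 0.854

Under exogeneity and monotonicity, PN = (RR − 1) / RR = 1 − 1/RR.
PN = (6.852 − 1) / 6.852 = 5.852 / 6.852 ≈ 0.8541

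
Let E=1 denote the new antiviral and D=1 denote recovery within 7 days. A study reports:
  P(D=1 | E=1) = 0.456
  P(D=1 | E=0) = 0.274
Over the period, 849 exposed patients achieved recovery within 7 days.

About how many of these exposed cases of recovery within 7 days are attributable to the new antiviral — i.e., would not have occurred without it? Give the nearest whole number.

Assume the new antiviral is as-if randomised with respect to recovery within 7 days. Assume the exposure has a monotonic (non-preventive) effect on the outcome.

about 339 cases

Let p₁ = 0.456, p₀ = 0.274.
PN = (p₁ − p₀)/p₁ = (0.456 − 0.274) / 0.456 ≈ 0.39912.
Attributable cases ≈ PN × (exposed cases) = 0.39912 × 849 ≈ 338.86.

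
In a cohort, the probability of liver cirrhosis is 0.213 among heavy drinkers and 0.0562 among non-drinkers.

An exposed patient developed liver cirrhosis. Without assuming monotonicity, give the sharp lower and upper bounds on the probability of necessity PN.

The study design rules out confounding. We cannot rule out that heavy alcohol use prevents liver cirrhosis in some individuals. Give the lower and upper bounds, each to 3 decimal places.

Let p₁ = 0.213, p₀ = 0.0562.
Under exogeneity alone the bounds on PN are max{0,(p₁−p₀)/p₁} ≤ PN ≤ min{1,(1−p₀)/p₁}.
  lower = (p₁ − p₀)/p₁ = 0.1568 / 0.213 ≈ 0.7362
  upper = min{1, (1 − p₀)/p₁} = 0.9438 / 0.213 ≈ 4.4310 → capped at 1

0.736 ≤ PN ≤ 1.000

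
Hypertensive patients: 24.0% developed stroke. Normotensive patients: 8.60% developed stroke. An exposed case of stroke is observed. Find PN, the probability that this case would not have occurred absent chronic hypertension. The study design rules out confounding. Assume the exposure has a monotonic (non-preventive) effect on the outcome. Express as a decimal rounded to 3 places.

PN ≈ 0.642

p₁ = 0.24, p₀ = 0.086.
Under exogeneity and monotonicity, PN = (p₁ − p₀) / p₁.
PN = (0.24 − 0.086) / 0.24 = 0.154 / 0.24 ≈ 0.6417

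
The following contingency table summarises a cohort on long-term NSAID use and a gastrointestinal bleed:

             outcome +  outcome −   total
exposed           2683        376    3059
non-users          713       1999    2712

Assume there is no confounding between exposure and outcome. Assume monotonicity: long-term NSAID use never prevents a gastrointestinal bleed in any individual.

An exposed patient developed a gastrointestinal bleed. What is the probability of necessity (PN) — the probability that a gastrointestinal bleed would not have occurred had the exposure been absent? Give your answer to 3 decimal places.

p₁ = P(outcome | exposed) = 2683/3059 = 0.87708
p₀ = P(outcome | unexposed) = 713/2712 = 0.26291
Under exogeneity and monotonicity, PN = (p₁ − p₀) / p₁.
PN = (0.87708 − 0.26291) / 0.87708 = 0.61418 / 0.87708 ≈ 0.7003

PN ≈ 0.700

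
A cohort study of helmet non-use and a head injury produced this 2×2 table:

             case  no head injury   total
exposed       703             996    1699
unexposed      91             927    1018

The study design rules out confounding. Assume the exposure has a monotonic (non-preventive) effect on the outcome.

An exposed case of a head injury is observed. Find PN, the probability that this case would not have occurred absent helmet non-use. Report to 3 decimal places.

p₁ = P(outcome | exposed) = 703/1699 = 0.41377
p₀ = P(outcome | unexposed) = 91/1018 = 0.089391
Under exogeneity and monotonicity, PN = (p₁ − p₀)/p₁.
PN = (0.41377 − 0.089391) / 0.41377 ≈ 0.7840

PN ≈ 0.784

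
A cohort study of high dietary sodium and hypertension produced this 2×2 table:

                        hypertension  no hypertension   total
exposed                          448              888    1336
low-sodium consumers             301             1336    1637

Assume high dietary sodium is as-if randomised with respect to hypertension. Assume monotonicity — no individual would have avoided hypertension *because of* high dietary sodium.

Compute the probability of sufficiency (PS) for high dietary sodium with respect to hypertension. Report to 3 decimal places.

PS ≈ 0.186

p₁ = P(outcome | exposed) = 448/1336 = 0.33533
p₀ = P(outcome | unexposed) = 301/1637 = 0.18387
Under exogeneity and monotonicity, PS = (p₁ − p₀) / (1 − p₀).
PS = (0.33533 − 0.18387) / (1 − 0.18387) = 0.15146 / 0.81613 ≈ 0.1856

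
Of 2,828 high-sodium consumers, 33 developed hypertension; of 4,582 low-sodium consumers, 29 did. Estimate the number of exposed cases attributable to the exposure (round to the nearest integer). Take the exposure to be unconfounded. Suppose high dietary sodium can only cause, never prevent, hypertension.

p₁ = P(outcome | exposed) = 33/2828 = 0.011669
p₀ = P(outcome | unexposed) = 29/4582 = 0.0063291
PN = (p₁ − p₀)/p₁ = (0.011669 − 0.0063291) / 0.011669 ≈ 0.45761.
Attributable cases ≈ PN × (exposed cases) = 0.45761 × 33 ≈ 15.10.

about 15 cases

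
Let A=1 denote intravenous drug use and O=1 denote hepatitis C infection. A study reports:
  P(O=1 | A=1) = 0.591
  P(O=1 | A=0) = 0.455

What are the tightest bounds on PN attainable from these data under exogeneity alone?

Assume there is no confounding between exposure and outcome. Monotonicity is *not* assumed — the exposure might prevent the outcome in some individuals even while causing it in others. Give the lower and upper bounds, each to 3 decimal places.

0.230 ≤ PN ≤ 0.922

Let p₁ = 0.591, p₀ = 0.455.
Under exogeneity alone the bounds on PN are max{0,(p₁−p₀)/p₁} ≤ PN ≤ min{1,(1−p₀)/p₁}.
  lower = (p₁ − p₀)/p₁ = 0.136 / 0.591 ≈ 0.2301
  upper = min{1, (1 − p₀)/p₁} = 0.545 / 0.591 ≈ 0.9222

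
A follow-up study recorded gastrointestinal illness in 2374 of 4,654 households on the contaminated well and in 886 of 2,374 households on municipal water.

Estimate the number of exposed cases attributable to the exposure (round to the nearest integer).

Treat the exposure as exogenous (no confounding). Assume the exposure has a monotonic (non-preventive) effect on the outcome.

p₁ = P(outcome | exposed) = 2374/4654 = 0.5101
p₀ = P(outcome | unexposed) = 886/2374 = 0.37321
PN = (p₁ − p₀)/p₁ = (0.5101 − 0.37321) / 0.5101 ≈ 0.26836.
Attributable cases ≈ PN × (exposed cases) = 0.26836 × 2374 ≈ 637.08.

about 637 cases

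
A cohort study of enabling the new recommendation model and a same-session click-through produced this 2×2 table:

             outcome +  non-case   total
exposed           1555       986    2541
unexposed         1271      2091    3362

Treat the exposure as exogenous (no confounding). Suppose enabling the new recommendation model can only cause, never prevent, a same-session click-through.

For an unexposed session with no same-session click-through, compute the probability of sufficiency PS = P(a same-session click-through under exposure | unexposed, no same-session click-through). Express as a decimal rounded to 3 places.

PS ≈ 0.376

p₁ = P(outcome | exposed) = 1555/2541 = 0.61196
p₀ = P(outcome | unexposed) = 1271/3362 = 0.37805
Under exogeneity and monotonicity, PS = (p₁ − p₀)/(1 − p₀).
PS = (0.61196 − 0.37805) / 0.62195 ≈ 0.3761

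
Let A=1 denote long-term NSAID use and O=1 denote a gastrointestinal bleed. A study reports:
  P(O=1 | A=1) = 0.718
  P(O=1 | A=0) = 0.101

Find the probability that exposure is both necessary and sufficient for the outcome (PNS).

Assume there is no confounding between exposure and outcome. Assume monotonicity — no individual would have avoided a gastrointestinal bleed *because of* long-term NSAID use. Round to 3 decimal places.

Let p₁ = 0.718, p₀ = 0.101.
Under exogeneity and monotonicity, PNS = p₁ − p₀.
PNS = 0.718 − 0.101 = 0.617

PNS ≈ 0.617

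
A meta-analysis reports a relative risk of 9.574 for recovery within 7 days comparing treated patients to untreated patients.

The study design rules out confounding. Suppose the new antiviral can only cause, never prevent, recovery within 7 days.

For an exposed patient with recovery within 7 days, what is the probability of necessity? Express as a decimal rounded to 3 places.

PN ≈ 0.896

Under exogeneity and monotonicity, PN = (RR − 1) / RR = 1 − 1/RR.
PN = (9.574 − 1) / 9.574 = 8.574 / 9.574 ≈ 0.8956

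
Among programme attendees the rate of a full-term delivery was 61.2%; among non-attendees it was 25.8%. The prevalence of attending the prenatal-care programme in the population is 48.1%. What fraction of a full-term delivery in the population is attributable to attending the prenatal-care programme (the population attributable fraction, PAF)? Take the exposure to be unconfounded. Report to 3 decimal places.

PAF ≈ 0.398

p₁ = 0.612, p₀ = 0.258.
Overall risk P(Y=1) = π·p₁ + (1−π)·p₀ = 0.481×0.612 + 0.519×0.258 = 0.42827.
Under exogeneity, PAF = [P(Y=1) − p₀] / P(Y=1).
PAF = (0.42827 − 0.258) / 0.42827 ≈ 0.3976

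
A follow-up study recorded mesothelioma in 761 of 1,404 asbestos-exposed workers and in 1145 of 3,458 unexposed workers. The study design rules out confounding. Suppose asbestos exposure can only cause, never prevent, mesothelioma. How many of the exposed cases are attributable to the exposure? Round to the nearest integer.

about 296 cases

p₁ = P(outcome | exposed) = 761/1404 = 0.54202
p₀ = P(outcome | unexposed) = 1145/3458 = 0.33112
PN = (p₁ − p₀)/p₁ = (0.54202 − 0.33112) / 0.54202 ≈ 0.38911.
Attributable cases ≈ PN × (exposed cases) = 0.38911 × 761 ≈ 296.11.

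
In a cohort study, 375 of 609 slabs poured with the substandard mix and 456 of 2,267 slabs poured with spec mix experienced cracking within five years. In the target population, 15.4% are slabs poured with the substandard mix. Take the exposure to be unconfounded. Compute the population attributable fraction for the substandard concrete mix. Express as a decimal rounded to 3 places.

p₁ = P(outcome | exposed) = 375/609 = 0.61576
p₀ = P(outcome | unexposed) = 456/2267 = 0.20115
Overall risk P(Y=1) = π·p₁ + (1−π)·p₀ = 0.154×0.61576 + 0.846×0.20115 = 0.265.
Under exogeneity, PAF = [P(Y=1) − p₀] / P(Y=1).
PAF = (0.265 − 0.20115) / 0.265 ≈ 0.2409

PAF ≈ 0.241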